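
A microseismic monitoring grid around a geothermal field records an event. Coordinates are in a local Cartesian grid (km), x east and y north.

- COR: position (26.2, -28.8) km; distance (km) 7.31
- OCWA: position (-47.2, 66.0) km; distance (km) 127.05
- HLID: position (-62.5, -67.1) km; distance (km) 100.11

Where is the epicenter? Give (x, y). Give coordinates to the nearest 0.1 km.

Circle about each station: (x − 26.2)² + (y + 28.8)² = 7.31²; (x + 47.2)² + (y − 66.0)² = 127.05²; (x + 62.5)² + (y + 67.1)² = 100.11².
Subtracting the COR equation from the OCWA and HLID equations removes the quadratic terms:
-146.8 x + 189.6 y = -11020.31
-177.4 x − 76.6 y = -3075.80
Solving the 2×2 system: x ≈ 31.8, y ≈ -33.5 km.

x ≈ 31.8 km, y ≈ -33.5 km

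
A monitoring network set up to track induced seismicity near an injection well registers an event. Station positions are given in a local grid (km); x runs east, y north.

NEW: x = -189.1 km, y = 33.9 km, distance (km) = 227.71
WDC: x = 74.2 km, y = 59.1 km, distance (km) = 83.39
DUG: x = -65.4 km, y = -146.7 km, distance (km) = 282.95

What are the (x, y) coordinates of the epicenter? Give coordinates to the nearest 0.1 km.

x ≈ 20.5 km, y ≈ 122.9 km

Circle about each station: (x + 189.1)² + (y − 33.9)² = 227.71²; (x − 74.2)² + (y − 59.1)² = 83.39²; (x + 65.4)² + (y + 146.7)² = 282.95².
Subtracting the NEW equation from the WDC and DUG equations removes the quadratic terms:
526.6 x + 50.4 y = 16988.38
247.4 x − 361.2 y = -39318.83
Solving the 2×2 system: x ≈ 20.5, y ≈ 122.9 km.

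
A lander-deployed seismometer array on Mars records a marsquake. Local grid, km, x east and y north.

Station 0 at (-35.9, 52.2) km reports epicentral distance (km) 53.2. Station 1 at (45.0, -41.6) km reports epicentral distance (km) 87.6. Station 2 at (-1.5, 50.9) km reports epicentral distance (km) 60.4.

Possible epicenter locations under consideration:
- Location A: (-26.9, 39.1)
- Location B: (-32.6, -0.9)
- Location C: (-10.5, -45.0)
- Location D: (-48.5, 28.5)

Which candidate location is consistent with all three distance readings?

Location B

For each candidate, compare |candidate − station| to the reported distance:
Location A: residuals Station 0 37.3, Station 1 20.5, Station 2 32.4 → max 37.3 km
Location B: residuals Station 0 0.0, Station 1 0.0, Station 2 0.0 → max 0.0 km
Location C: residuals Station 0 47.3, Station 1 32.0, Station 2 35.9 → max 47.3 km
Location D: residuals Station 0 26.4, Station 1 29.3, Station 2 8.3 → max 29.3 km
Only Location B has all residuals ≈ 0.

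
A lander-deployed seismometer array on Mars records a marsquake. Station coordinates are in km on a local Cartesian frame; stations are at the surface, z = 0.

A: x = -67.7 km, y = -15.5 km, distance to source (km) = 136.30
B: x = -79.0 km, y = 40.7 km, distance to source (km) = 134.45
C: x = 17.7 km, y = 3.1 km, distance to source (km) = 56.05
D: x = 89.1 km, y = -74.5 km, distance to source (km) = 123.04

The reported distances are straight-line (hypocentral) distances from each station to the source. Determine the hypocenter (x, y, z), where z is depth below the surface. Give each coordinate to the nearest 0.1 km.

(54.7, 42.8, 14.0)

Each station gives a sphere (x−x_i)² + (y−y_i)² + z² = d_i² (stations at z=0).
Subtracting the A sphere from B and C: z² cancels, leaving linear equations in x and y:
-22.6 x + 112.4 y = 3574.84
170.8 x + 37.2 y = 10935.45
Solving: x ≈ 54.702, y ≈ 42.803 km (keep extra digits for the depth step; rounded: 54.7, 42.8).
Then from the A sphere: z² = 136.30² − (x + 67.7)² − (y + 15.5)² with x = 54.702, y = 42.803, so z ≈ 14.007 ≈ 14.0 km.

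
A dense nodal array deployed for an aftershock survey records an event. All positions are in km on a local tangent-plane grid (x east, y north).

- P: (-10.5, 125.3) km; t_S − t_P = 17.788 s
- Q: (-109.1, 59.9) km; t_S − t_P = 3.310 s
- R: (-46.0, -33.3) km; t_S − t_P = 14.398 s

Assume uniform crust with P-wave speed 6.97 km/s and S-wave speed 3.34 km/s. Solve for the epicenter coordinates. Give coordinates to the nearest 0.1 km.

(-92.8, 46.3)

Distance from S−P lag: d = Δt · v_P v_S / (v_P − v_S) = Δt · (6.97·3.34)/(6.97−3.34) ≈ 6.4132·Δt.
So d_P = 114.08, d_Q = 21.23, d_R = 92.34 km.
Circle about each station: (x + 10.5)² + (y − 125.3)² = 114.08²; (x + 109.1)² + (y − 59.9)² = 21.23²; (x + 46.0)² + (y + 33.3)² = 92.34².
Subtracting pairs of circle equations eliminates x²+y² and gives linear equations (the radical axes):
-197.2 x − 130.8 y = 12244.01
-71.0 x − 317.2 y = -8097.88
Solving the 2×2 system: x ≈ -92.8, y ≈ 46.3 km.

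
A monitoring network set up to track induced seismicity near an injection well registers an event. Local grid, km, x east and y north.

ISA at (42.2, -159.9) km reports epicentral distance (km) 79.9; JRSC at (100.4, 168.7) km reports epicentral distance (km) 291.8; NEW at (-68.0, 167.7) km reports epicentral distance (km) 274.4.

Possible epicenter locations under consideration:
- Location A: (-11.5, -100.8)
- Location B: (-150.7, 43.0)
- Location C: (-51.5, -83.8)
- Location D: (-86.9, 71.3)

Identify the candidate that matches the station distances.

Location A

For each candidate, compare |candidate − station| to the reported distance:
Location A: residuals ISA 0.0, JRSC 0.0, NEW 0.0 → max 0.0 km
Location B: residuals ISA 200.1, JRSC 11.0, NEW 124.8 → max 200.1 km
Location C: residuals ISA 40.8, JRSC 2.9, NEW 22.4 → max 40.8 km
Location D: residuals ISA 184.9, JRSC 80.7, NEW 176.2 → max 184.9 km
Only Location A has all residuals ≈ 0.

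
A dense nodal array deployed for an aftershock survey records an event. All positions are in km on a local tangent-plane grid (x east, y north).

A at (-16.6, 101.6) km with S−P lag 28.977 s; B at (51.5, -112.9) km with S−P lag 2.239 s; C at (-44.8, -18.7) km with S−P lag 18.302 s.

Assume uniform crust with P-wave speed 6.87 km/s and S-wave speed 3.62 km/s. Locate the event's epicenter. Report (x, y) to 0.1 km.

(66.2, -104.1)

Distance from S−P lag: d = Δt · v_P v_S / (v_P − v_S) = Δt · (6.87·3.62)/(6.87−3.62) ≈ 7.6521·Δt.
So d_A = 221.74, d_B = 17.13, d_C = 140.05 km.
Circle about each station: (x + 16.6)² + (y − 101.6)² = 221.74²; (x − 51.5)² + (y + 112.9)² = 17.13²; (x + 44.8)² + (y + 18.7)² = 140.05².
Subtracting pairs of circle equations eliminates x²+y² and gives linear equations (the radical axes):
136.2 x − 429.0 y = 53675.73
-56.4 x − 240.6 y = 21313.24
Solving the 2×2 system: x ≈ 66.2, y ≈ -104.1 km.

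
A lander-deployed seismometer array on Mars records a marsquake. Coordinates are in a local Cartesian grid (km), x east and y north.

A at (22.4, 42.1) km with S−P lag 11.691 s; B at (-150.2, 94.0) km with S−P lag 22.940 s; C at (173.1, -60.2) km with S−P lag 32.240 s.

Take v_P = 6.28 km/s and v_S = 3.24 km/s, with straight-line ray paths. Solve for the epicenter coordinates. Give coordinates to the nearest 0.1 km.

-36.6 km east, -9.3 km north

Distance from S−P lag: d = Δt · v_P v_S / (v_P − v_S) = Δt · (6.28·3.24)/(6.28−3.24) ≈ 6.6932·Δt.
So d_A = 78.25, d_B = 153.54, d_C = 215.79 km.
Circle about each station: (x − 22.4)² + (y − 42.1)² = 78.25²; (x + 150.2)² + (y − 94.0)² = 153.54²; (x − 173.1)² + (y + 60.2)² = 215.79².
Subtracting the A equation from the B and C equations removes the quadratic terms:
-345.2 x + 103.8 y = 11670.40
301.4 x − 204.6 y = -9128.78
Solving the 2×2 system: x ≈ -36.6, y ≈ -9.3 km.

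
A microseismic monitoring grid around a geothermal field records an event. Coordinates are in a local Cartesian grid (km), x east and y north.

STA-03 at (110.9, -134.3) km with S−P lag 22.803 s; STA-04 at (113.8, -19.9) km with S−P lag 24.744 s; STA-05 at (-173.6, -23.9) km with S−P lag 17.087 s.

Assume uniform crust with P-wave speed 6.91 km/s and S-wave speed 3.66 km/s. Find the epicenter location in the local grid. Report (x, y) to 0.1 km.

-62.6 km east, -97.1 km north

Distance from S−P lag: d = Δt · v_P v_S / (v_P − v_S) = Δt · (6.91·3.66)/(6.91−3.66) ≈ 7.7817·Δt.
So d_STA-03 = 177.45, d_STA-04 = 192.55, d_STA-05 = 132.97 km.
Circle about each station: (x − 110.9)² + (y + 134.3)² = 177.45²; (x − 113.8)² + (y + 19.9)² = 192.55²; (x + 173.6)² + (y + 23.9)² = 132.97².
Subtracting the STA-03 equation from the STA-04 and STA-05 equations removes the quadratic terms:
5.8 x + 228.8 y = -22575.85
-569.0 x + 220.8 y = 14180.35
Solving the 2×2 system: x ≈ -62.6, y ≈ -97.1 km.
Check against STA-03 (with the unrounded x, y): √((x − 110.9)²+(y + 134.3)²) = 177.44 ≈ 177.45 km. ✓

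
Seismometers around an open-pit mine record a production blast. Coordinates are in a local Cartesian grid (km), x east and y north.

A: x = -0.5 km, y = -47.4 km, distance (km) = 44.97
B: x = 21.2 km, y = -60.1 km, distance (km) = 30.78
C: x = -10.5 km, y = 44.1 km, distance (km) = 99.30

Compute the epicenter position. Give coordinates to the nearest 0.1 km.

Circle about each station: (x + 0.5)² + (y + 47.4)² = 44.97²; (x − 21.2)² + (y + 60.1)² = 30.78²; (x + 10.5)² + (y − 44.1)² = 99.30².
Subtracting the A equation from the B and C equations removes the quadratic terms:
43.4 x − 25.4 y = 2889.33
-20.0 x + 183.0 y = -8030.14
Solving the 2×2 system: x ≈ 43.7, y ≈ -39.1 km.

(43.7, -39.1)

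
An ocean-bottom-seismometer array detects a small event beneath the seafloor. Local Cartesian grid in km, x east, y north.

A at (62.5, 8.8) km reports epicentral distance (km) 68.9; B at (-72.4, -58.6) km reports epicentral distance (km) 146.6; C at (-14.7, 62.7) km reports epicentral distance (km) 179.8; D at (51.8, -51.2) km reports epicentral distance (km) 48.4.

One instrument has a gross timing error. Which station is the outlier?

A

Solve using three stations at a time. Using B, C, D (subtract circle equations pairwise → linear system) gives (x, y) ≈ (69.3, -96.3).
Distances from that point to each station vs reported:
  A: calculated 105.3 vs reported 68.9 → residual 36.4 km
  B: calculated 146.6 vs reported 146.6 → residual 0.0 km
  C: calculated 179.8 vs reported 179.8 → residual 0.0 km
  D: calculated 48.3 vs reported 48.4 → residual 0.1 km
B, C, D are mutually consistent (residuals ≈ 0); A is off by 36.4 km.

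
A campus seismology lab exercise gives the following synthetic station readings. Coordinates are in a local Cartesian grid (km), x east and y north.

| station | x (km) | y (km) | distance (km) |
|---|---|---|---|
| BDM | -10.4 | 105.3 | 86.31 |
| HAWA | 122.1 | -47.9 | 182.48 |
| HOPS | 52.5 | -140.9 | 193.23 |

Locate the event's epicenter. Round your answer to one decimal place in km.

Circle about each station: (x + 10.4)² + (y − 105.3)² = 86.31²; (x − 122.1)² + (y + 47.9)² = 182.48²; (x − 52.5)² + (y + 140.9)² = 193.23².
Subtracting the BDM equation from the HAWA and HOPS equations removes the quadratic terms:
265.0 x − 306.4 y = -19842.96
125.8 x − 492.4 y = -18475.61
Solving the 2×2 system: x ≈ -44.7, y ≈ 26.1 km.

-44.7 km east, 26.1 km north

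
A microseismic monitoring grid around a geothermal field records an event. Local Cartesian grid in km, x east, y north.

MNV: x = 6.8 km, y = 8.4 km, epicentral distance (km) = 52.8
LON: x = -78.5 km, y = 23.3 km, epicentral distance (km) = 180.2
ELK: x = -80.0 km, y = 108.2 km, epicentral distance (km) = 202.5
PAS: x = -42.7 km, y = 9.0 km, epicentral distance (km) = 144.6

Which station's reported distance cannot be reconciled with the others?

MNV

Solve using three stations at a time. Using LON, ELK, PAS (subtract circle equations pairwise → linear system) gives (x, y) ≈ (101.9, 18.7).
Distances from that point to each station vs reported:
  MNV: calculated 95.7 vs reported 52.8 → residual 42.9 km
  LON: calculated 180.5 vs reported 180.2 → residual 0.3 km
  ELK: calculated 202.7 vs reported 202.5 → residual 0.2 km
  PAS: calculated 144.9 vs reported 144.6 → residual 0.3 km
LON, ELK, PAS are mutually consistent (residuals ≈ 0); MNV is off by 42.9 km.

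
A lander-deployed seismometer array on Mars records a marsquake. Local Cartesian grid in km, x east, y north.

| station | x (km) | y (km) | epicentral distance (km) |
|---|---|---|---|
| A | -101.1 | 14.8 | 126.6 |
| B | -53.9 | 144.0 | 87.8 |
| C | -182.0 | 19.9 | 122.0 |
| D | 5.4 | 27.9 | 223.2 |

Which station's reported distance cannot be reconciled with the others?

Solve using three stations at a time. Using A, B, C (subtract circle equations pairwise → linear system) gives (x, y) ≈ (-141.2, 134.9).
Distances from that point to each station vs reported:
  A: calculated 126.6 vs reported 126.6 → residual 0.0 km
  B: calculated 87.8 vs reported 87.8 → residual 0.0 km
  C: calculated 122.0 vs reported 122.0 → residual 0.0 km
  D: calculated 181.5 vs reported 223.2 → residual 41.7 km
A, B, C are mutually consistent (residuals ≈ 0); D is off by 41.7 km.

D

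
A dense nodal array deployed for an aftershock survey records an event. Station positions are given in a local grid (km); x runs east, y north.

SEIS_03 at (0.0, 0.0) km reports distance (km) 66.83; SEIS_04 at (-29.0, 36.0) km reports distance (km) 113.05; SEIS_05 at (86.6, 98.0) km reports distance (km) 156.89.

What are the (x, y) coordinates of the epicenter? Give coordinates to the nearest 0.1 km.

Circle about each station: x² + y² = 66.83²; (x + 29.0)² + (y − 36.0)² = 113.05²; (x − 86.6)² + (y − 98.0)² = 156.89².
Subtracting the SEIS_03 equation from the SEIS_04 and SEIS_05 equations removes the quadratic terms:
-58.0 x + 72.0 y = -6177.05
173.2 x + 196.0 y = -3044.66
Solving the 2×2 system: x ≈ 41.6, y ≈ -52.3 km.
Check against SEIS_03 (with the unrounded x, y): √(x²+y²) = 66.81 ≈ 66.83 km. ✓

x ≈ 41.6 km, y ≈ -52.3 km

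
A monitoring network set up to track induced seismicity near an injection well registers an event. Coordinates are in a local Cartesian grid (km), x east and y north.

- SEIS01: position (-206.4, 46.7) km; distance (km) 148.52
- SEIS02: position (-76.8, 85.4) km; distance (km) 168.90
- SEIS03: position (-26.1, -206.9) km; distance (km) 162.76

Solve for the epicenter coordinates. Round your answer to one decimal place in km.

Circle about each station: (x + 206.4)² + (y − 46.7)² = 148.52²; (x + 76.8)² + (y − 85.4)² = 168.90²; (x + 26.1)² + (y + 206.9)² = 162.76².
Subtracting pairs of circle equations eliminates x²+y² and gives linear equations (the radical axes):
259.2 x + 77.4 y = -38059.47
360.6 x − 507.2 y = -5725.66
Solving the 2×2 system: x ≈ -123.9, y ≈ -76.8 km.

x ≈ -123.9 km, y ≈ -76.8 km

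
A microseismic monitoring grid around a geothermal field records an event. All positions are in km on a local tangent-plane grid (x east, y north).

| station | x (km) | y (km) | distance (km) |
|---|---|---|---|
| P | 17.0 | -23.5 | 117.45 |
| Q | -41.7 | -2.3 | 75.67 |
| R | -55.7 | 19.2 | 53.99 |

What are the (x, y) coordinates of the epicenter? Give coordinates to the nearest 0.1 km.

Circle about each station: (x − 17.0)² + (y + 23.5)² = 117.45²; (x + 41.7)² + (y + 2.3)² = 75.67²; (x + 55.7)² + (y − 19.2)² = 53.99².
Subtracting the P equation from the Q and R equations removes the quadratic terms:
-117.4 x + 42.4 y = 8971.48
-145.4 x + 85.4 y = 13509.46
Solving the 2×2 system: x ≈ -50.1, y ≈ 72.9 km.

(-50.1, 72.9)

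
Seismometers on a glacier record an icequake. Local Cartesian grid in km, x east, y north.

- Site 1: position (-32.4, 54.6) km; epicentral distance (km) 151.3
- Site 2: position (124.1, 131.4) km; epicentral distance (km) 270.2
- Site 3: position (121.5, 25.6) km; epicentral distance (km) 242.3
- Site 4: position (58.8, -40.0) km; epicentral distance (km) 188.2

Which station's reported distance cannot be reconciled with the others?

Solve using three stations at a time. Using Site 2, Site 3, Site 4 (subtract circle equations pairwise → linear system) gives (x, y) ≈ (-120.8, 16.9).
Distances from that point to each station vs reported:
  Site 1: calculated 96.1 vs reported 151.3 → residual 55.2 km
  Site 2: calculated 270.3 vs reported 270.2 → residual 0.1 km
  Site 3: calculated 242.5 vs reported 242.3 → residual 0.2 km
  Site 4: calculated 188.4 vs reported 188.2 → residual 0.2 km
Site 2, Site 3, Site 4 are mutually consistent (residuals ≈ 0); Site 1 is off by 55.2 km.

Site 1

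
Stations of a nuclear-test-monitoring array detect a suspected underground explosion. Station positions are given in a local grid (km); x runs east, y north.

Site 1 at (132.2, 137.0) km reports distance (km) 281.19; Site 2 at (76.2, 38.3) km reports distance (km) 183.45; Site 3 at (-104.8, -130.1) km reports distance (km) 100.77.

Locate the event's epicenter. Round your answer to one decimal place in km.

Circle about each station: (x − 132.2)² + (y − 137.0)² = 281.19²; (x − 76.2)² + (y − 38.3)² = 183.45²; (x + 104.8)² + (y + 130.1)² = 100.77².
Subtracting the Site 1 equation from the Site 2 and Site 3 equations removes the quadratic terms:
-112.0 x − 197.4 y = 16441.40
-474.0 x − 534.2 y = 60576.43
Solving the 2×2 system: x ≈ -94.1, y ≈ -29.9 km.

x ≈ -94.1 km, y ≈ -29.9 km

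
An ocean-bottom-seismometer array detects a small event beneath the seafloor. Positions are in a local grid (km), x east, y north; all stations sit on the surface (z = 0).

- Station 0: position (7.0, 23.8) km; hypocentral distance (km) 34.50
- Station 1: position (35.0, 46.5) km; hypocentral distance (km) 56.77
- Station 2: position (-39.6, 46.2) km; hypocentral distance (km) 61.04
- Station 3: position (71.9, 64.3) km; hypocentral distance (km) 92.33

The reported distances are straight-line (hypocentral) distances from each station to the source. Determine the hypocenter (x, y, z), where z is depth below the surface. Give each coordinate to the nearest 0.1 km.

Each station gives a sphere (x−x_i)² + (y−y_i)² + z² = d_i² (stations at z=0).
Subtracting the Station 0 sphere from Station 1 and Station 2: z² cancels, leaving linear equations in x and y:
56.0 x + 45.4 y = 739.23
-93.2 x + 44.8 y = 551.53
Solving: x ≈ 1.198, y ≈ 14.804 km (keep extra digits for the depth step; rounded: 1.2, 14.8).
Then from the Station 0 sphere: z² = 34.50² − (x − 7.0)² − (y − 23.8)² with x = 1.198, y = 14.804, so z ≈ 32.797 ≈ 32.8 km.

x ≈ 1.2 km, y ≈ 14.8 km, depth ≈ 32.8 km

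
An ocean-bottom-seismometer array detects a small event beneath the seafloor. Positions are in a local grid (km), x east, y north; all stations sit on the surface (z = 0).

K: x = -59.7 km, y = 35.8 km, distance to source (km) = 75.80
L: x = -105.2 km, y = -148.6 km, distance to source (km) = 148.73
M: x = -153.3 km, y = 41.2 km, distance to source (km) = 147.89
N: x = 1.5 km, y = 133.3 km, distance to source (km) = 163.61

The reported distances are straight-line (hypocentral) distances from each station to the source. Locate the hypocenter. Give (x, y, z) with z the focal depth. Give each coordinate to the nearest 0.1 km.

Each station gives a sphere (x−x_i)² + (y−y_i)² + z² = d_i² (stations at z=0).
Subtracting the K sphere from L and M: z² cancels, leaving linear equations in x and y:
-91.0 x − 368.8 y = 11928.30
-187.2 x + 10.8 y = 4226.79
Solving: x ≈ -24.102, y ≈ -26.396 km (keep extra digits for the depth step; rounded: -24.1, -26.4).
Then from the K sphere: z² = 75.80² − (x + 59.7)² − (y − 35.8)² with x = -24.102, y = -26.396, so z ≈ 24.700 ≈ 24.7 km.
Check against N (with the unrounded solution): distance 163.61 ≈ 163.61 km. ✓

x ≈ -24.1 km, y ≈ -26.4 km, depth ≈ 24.7 km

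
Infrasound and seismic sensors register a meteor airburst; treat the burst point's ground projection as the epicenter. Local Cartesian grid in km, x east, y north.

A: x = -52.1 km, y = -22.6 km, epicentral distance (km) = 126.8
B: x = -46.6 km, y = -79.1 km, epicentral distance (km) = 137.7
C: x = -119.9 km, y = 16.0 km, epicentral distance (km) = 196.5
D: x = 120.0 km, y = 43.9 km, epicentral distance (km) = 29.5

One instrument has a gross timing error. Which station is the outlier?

D

Solve using three stations at a time. Using A, B, C (subtract circle equations pairwise → linear system) gives (x, y) ≈ (74.5, -13.3).
Distances from that point to each station vs reported:
  A: calculated 126.9 vs reported 126.8 → residual 0.1 km
  B: calculated 137.8 vs reported 137.7 → residual 0.1 km
  C: calculated 196.6 vs reported 196.5 → residual 0.1 km
  D: calculated 73.1 vs reported 29.5 → residual 43.6 km
A, B, C are mutually consistent (residuals ≈ 0); D is off by 43.6 km.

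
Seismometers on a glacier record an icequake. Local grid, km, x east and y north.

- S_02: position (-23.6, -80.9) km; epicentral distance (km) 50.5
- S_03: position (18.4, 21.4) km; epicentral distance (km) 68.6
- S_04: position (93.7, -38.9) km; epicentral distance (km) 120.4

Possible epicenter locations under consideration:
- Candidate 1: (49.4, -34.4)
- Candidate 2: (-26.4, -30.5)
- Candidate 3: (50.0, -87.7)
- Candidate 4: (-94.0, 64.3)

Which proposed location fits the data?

For each candidate, compare |candidate − station| to the reported distance:
Candidate 1: residuals S_02 36.1, S_03 4.8, S_04 75.9 → max 75.9 km
Candidate 2: residuals S_02 0.0, S_03 0.0, S_04 0.0 → max 0.0 km
Candidate 3: residuals S_02 23.4, S_03 45.0, S_04 54.9 → max 54.9 km
Candidate 4: residuals S_02 110.9, S_03 51.7, S_04 93.8 → max 110.9 km
Only Candidate 2 has all residuals ≈ 0.

Candidate 2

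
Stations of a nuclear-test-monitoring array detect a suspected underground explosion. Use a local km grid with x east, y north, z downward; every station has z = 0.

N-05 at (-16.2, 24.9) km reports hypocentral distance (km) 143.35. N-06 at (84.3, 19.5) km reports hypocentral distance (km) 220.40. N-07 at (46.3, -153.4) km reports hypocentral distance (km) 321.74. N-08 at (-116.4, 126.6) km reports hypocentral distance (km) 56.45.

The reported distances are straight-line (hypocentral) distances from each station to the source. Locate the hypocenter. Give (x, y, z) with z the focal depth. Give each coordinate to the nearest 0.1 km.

(-99.7, 128.2, 53.9)

Each station gives a sphere (x−x_i)² + (y−y_i)² + z² = d_i² (stations at z=0).
Subtracting the N-05 sphere from N-06 and N-07: z² cancels, leaving linear equations in x and y:
201.0 x − 10.8 y = -21422.65
125.0 x − 356.6 y = -58174.61
Solving: x ≈ -99.692, y ≈ 128.191 km (keep extra digits for the depth step; rounded: -99.7, 128.2).
Then from the N-05 sphere: z² = 143.35² − (x + 16.2)² − (y − 24.9)² with x = -99.692, y = 128.191, so z ≈ 53.938 ≈ 53.9 km.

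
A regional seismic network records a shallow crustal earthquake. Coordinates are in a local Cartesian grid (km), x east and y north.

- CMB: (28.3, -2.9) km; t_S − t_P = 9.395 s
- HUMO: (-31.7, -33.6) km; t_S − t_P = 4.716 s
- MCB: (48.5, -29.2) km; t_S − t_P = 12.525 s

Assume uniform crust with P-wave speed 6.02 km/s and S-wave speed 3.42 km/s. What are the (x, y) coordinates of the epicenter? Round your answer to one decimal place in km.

Distance from S−P lag: d = Δt · v_P v_S / (v_P − v_S) = Δt · (6.02·3.42)/(6.02−3.42) ≈ 7.9186·Δt.
So d_CMB = 74.40, d_HUMO = 37.34, d_MCB = 99.18 km.
Circle about each station: (x − 28.3)² + (y + 2.9)² = 74.40²; (x + 31.7)² + (y + 33.6)² = 37.34²; (x − 48.5)² + (y + 29.2)² = 99.18².
Subtracting pairs of circle equations eliminates x²+y² and gives linear equations (the radical axes):
-120.0 x − 61.4 y = 5465.63
40.4 x − 52.6 y = -1905.72
Solving the 2×2 system: x ≈ -46.0, y ≈ 0.9 km.

(-46.0, 0.9)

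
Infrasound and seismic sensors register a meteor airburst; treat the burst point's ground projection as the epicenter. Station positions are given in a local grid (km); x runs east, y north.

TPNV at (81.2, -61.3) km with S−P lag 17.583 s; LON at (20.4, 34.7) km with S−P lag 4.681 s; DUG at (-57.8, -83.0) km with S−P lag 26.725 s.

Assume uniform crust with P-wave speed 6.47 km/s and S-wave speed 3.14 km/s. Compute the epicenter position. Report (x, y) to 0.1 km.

x ≈ 48.3 km, y ≈ 40.8 km

Distance from S−P lag: d = Δt · v_P v_S / (v_P − v_S) = Δt · (6.47·3.14)/(6.47−3.14) ≈ 6.1008·Δt.
So d_TPNV = 107.27, d_LON = 28.56, d_DUG = 163.04 km.
Circle about each station: (x − 81.2)² + (y + 61.3)² = 107.27²; (x − 20.4)² + (y − 34.7)² = 28.56²; (x + 57.8)² + (y + 83.0)² = 163.04².
Subtracting the TPNV equation from the LON and DUG equations removes the quadratic terms:
-121.6 x + 192.0 y = 1960.30
-278.0 x − 43.4 y = -15196.48
Solving the 2×2 system: x ≈ 48.3, y ≈ 40.8 km.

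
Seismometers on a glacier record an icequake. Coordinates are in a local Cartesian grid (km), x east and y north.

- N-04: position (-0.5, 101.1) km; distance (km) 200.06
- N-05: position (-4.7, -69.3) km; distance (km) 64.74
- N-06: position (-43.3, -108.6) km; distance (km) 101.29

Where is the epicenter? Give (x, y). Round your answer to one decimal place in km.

(56.4, -90.7)

Circle about each station: (x + 0.5)² + (y − 101.1)² = 200.06²; (x + 4.7)² + (y + 69.3)² = 64.74²; (x + 43.3)² + (y + 108.6)² = 101.29².
Subtracting pairs of circle equations eliminates x²+y² and gives linear equations (the radical axes):
-8.4 x − 340.8 y = 30435.86
-85.6 x − 419.4 y = 33211.73
Solving the 2×2 system: x ≈ 56.4, y ≈ -90.7 km.
Check against N-04 (with the unrounded x, y): √((x + 0.5)²+(y − 101.1)²) = 200.05 ≈ 200.06 km. ✓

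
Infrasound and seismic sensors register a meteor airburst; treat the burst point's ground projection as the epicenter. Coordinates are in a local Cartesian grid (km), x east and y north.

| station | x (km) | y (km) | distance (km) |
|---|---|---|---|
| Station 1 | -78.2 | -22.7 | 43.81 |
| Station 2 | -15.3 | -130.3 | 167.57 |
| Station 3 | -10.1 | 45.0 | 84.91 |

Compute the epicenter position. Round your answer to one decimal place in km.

-91.0 km east, 19.2 km north

Circle about each station: (x + 78.2)² + (y + 22.7)² = 43.81²; (x + 15.3)² + (y + 130.3)² = 167.57²; (x + 10.1)² + (y − 45.0)² = 84.91².
Subtracting the Station 1 equation from the Station 2 and Station 3 equations removes the quadratic terms:
125.8 x − 215.2 y = -15578.74
136.2 x + 135.4 y = -9793.91
Solving the 2×2 system: x ≈ -91.0, y ≈ 19.2 km.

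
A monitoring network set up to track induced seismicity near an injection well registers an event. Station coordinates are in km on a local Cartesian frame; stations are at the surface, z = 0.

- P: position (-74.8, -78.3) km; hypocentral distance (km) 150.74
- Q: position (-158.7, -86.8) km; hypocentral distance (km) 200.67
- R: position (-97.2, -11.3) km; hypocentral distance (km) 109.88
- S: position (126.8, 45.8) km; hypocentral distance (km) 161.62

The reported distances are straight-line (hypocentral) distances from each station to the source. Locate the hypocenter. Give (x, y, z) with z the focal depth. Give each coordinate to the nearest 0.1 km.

x ≈ -26.1 km, y ≈ 54.7 km, depth ≈ 51.6 km

Each station gives a sphere (x−x_i)² + (y−y_i)² + z² = d_i² (stations at z=0).
Subtracting the P sphere from Q and R: z² cancels, leaving linear equations in x and y:
-167.8 x − 17.0 y = 3448.10
-44.8 x + 134.0 y = 8498.53
Solving: x ≈ -26.090, y ≈ 54.699 km (keep extra digits for the depth step; rounded: -26.1, 54.7).
Then from the P sphere: z² = 150.74² − (x + 74.8)² − (y + 78.3)² with x = -26.090, y = 54.699, so z ≈ 51.586 ≈ 51.6 km.
Check against S (with the unrounded solution): distance 161.60 ≈ 161.62 km. ✓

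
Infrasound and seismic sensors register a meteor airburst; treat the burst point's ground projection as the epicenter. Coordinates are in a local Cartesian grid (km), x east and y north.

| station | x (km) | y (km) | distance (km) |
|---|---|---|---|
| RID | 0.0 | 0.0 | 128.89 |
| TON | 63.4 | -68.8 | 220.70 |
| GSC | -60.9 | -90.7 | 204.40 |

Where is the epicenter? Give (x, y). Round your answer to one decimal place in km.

x ≈ -60.7 km, y ≈ 113.7 km

Circle about each station: x² + y² = 128.89²; (x − 63.4)² + (y + 68.8)² = 220.70²; (x + 60.9)² + (y + 90.7)² = 204.40².
Subtracting the RID equation from the TON and GSC equations removes the quadratic terms:
126.8 x − 137.6 y = -23342.86
-121.8 x − 181.4 y = -13231.43
Solving the 2×2 system: x ≈ -60.7, y ≈ 113.7 km.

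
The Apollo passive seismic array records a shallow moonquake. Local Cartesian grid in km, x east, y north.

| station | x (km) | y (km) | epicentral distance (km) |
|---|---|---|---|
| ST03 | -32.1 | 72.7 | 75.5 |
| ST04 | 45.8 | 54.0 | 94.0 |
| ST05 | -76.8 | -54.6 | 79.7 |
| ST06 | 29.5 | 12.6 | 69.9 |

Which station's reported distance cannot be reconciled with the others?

Solve using three stations at a time. Using ST04, ST05, ST06 (subtract circle equations pairwise → linear system) gives (x, y) ≈ (-40.3, 16.3).
Distances from that point to each station vs reported:
  ST03: calculated 57.0 vs reported 75.5 → residual 18.5 km
  ST04: calculated 94.0 vs reported 94.0 → residual 0.0 km
  ST05: calculated 79.7 vs reported 79.7 → residual 0.0 km
  ST06: calculated 69.9 vs reported 69.9 → residual 0.0 km
ST04, ST05, ST06 are mutually consistent (residuals ≈ 0); ST03 is off by 18.5 km.

ST03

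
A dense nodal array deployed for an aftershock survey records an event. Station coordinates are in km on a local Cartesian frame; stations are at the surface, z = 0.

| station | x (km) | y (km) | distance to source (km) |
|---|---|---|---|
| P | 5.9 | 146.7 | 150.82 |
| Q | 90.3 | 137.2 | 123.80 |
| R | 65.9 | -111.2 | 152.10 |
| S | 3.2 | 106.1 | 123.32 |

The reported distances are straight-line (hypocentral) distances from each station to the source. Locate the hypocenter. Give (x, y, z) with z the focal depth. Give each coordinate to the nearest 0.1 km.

Each station gives a sphere (x−x_i)² + (y−y_i)² + z² = d_i² (stations at z=0).
Subtracting the P sphere from Q and R: z² cancels, leaving linear equations in x and y:
168.8 x − 19.0 y = 12842.46
120.0 x − 515.8 y = -5235.19
Solving: x ≈ 79.300, y ≈ 28.599 km (keep extra digits for the depth step; rounded: 79.3, 28.6).
Then from the P sphere: z² = 150.82² − (x − 5.9)² − (y − 146.7)² with x = 79.300, y = 28.599, so z ≈ 58.406 ≈ 58.4 km.

x ≈ 79.3 km, y ≈ 28.6 km, depth ≈ 58.4 km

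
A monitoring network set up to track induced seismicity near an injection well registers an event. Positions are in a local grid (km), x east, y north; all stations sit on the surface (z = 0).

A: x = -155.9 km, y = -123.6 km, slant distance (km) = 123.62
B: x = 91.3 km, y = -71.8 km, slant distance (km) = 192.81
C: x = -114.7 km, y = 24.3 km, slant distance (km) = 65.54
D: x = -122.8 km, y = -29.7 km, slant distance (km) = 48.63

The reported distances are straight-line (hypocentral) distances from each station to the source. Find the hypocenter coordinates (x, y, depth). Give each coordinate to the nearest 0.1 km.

(-91.9, -24.6, 37.2)

Each station gives a sphere (x−x_i)² + (y−y_i)² + z² = d_i² (stations at z=0).
Subtracting the A sphere from B and C: z² cancels, leaving linear equations in x and y:
494.4 x + 103.6 y = -47984.63
82.4 x + 295.8 y = -14848.78
Solving: x ≈ -91.902, y ≈ -24.598 km (keep extra digits for the depth step; rounded: -91.9, -24.6).
Then from the A sphere: z² = 123.62² − (x + 155.9)² − (y + 123.6)² with x = -91.902, y = -24.598, so z ≈ 37.212 ≈ 37.2 km.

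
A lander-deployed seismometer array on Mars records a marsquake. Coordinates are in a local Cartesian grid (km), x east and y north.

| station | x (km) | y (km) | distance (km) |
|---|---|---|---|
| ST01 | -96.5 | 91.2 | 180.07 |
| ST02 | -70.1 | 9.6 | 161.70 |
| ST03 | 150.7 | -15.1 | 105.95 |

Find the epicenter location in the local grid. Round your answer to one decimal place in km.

x ≈ 81.7 km, y ≈ 65.3 km

Circle about each station: (x + 96.5)² + (y − 91.2)² = 180.07²; (x + 70.1)² + (y − 9.6)² = 161.70²; (x − 150.7)² + (y + 15.1)² = 105.95².
Subtracting pairs of circle equations eliminates x²+y² and gives linear equations (the radical axes):
52.8 x − 163.2 y = -6345.21
494.4 x − 212.6 y = 26508.61
Solving the 2×2 system: x ≈ 81.7, y ≈ 65.3 km.
Check against ST01 (with the unrounded x, y): √((x + 96.5)²+(y − 91.2)²) = 180.07 ≈ 180.07 km. ✓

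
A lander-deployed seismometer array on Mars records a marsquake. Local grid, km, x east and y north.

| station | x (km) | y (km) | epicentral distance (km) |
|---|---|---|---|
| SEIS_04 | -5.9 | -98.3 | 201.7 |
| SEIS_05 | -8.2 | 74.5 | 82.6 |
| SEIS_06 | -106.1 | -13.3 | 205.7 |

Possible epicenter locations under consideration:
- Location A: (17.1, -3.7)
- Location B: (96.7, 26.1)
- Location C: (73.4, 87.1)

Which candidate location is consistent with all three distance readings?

For each candidate, compare |candidate − station| to the reported distance:
Location A: residuals SEIS_04 104.3, SEIS_05 0.4, SEIS_06 82.1 → max 104.3 km
Location B: residuals SEIS_04 40.4, SEIS_05 32.9, SEIS_06 0.9 → max 40.4 km
Location C: residuals SEIS_04 0.1, SEIS_05 0.0, SEIS_06 0.0 → max 0.1 km
Only Location C has all residuals ≈ 0.

Location C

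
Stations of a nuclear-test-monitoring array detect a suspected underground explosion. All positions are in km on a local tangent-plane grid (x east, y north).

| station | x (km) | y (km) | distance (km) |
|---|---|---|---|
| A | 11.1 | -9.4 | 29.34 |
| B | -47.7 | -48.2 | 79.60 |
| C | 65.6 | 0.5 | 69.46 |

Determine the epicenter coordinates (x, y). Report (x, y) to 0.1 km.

(-1.9, 16.9)

Circle about each station: (x − 11.1)² + (y + 9.4)² = 29.34²; (x + 47.7)² + (y + 48.2)² = 79.60²; (x − 65.6)² + (y − 0.5)² = 69.46².
Subtracting the A equation from the B and C equations removes the quadratic terms:
-117.6 x − 77.6 y = -1088.36
109.0 x + 19.8 y = 128.18
Solving the 2×2 system: x ≈ -1.9, y ≈ 16.9 km.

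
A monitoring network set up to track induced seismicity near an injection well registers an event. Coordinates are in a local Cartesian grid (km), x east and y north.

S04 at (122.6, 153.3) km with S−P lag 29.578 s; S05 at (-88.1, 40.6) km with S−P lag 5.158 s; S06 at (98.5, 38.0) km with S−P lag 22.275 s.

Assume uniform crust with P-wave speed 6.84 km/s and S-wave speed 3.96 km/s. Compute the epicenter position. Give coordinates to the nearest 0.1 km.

(-106.7, -4.2)

Distance from S−P lag: d = Δt · v_P v_S / (v_P − v_S) = Δt · (6.84·3.96)/(6.84−3.96) ≈ 9.4050·Δt.
So d_S04 = 278.18, d_S05 = 48.51, d_S06 = 209.50 km.
Circle about each station: (x − 122.6)² + (y − 153.3)² = 278.18²; (x + 88.1)² + (y − 40.6)² = 48.51²; (x − 98.5)² + (y − 38.0)² = 209.50².
Subtracting pairs of circle equations eliminates x²+y² and gives linear equations (the radical axes):
-421.4 x − 225.4 y = 45909.21
-48.2 x − 230.6 y = 6108.46
Solving the 2×2 system: x ≈ -106.7, y ≈ -4.2 km.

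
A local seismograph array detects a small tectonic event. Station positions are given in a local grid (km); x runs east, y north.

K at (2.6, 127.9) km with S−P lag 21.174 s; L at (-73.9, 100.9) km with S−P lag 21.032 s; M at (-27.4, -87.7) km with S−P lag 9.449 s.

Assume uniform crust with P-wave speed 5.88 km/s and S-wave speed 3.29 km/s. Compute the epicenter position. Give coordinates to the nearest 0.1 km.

13.1 km east, -29.9 km north

Distance from S−P lag: d = Δt · v_P v_S / (v_P − v_S) = Δt · (5.88·3.29)/(5.88−3.29) ≈ 7.4692·Δt.
So d_K = 158.15, d_L = 157.09, d_M = 70.58 km.
Circle about each station: (x − 2.6)² + (y − 127.9)² = 158.15²; (x + 73.9)² + (y − 100.9)² = 157.09²; (x + 27.4)² + (y + 87.7)² = 70.58².
Subtracting the K equation from the L and M equations removes the quadratic terms:
-153.0 x − 54.0 y = -389.00
-60.0 x − 431.2 y = 12106.77
Solving the 2×2 system: x ≈ 13.1, y ≈ -29.9 km.
Check against K (with the unrounded x, y): √((x − 2.6)²+(y − 127.9)²) = 158.15 ≈ 158.15 km. ✓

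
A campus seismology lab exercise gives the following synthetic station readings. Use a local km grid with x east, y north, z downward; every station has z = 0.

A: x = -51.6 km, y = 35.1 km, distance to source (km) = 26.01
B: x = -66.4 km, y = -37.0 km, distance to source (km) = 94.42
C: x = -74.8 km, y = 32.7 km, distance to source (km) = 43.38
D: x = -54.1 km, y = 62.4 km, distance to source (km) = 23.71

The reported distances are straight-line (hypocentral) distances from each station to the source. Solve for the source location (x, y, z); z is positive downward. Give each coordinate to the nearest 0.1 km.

Each station gives a sphere (x−x_i)² + (y−y_i)² + z² = d_i² (stations at z=0).
Subtracting the A sphere from B and C: z² cancels, leaving linear equations in x and y:
-29.6 x − 144.2 y = -6355.23
-46.4 x − 4.8 y = 1564.46
Solving: x ≈ -39.106, y ≈ 52.100 km (keep extra digits for the depth step; rounded: -39.1, 52.1).
Then from the A sphere: z² = 26.01² − (x + 51.6)² − (y − 35.1)² with x = -39.106, y = 52.100, so z ≈ 15.212 ≈ 15.2 km.

x ≈ -39.1 km, y ≈ 52.1 km, depth ≈ 15.2 km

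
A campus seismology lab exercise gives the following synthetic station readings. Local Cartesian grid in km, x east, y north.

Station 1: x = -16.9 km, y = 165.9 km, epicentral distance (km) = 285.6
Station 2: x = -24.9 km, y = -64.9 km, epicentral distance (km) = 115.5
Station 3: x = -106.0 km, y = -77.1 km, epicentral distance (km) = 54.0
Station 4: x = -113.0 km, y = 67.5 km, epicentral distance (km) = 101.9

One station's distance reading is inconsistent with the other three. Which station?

Station 1

Solve using three stations at a time. Using Station 2, Station 3, Station 4 (subtract circle equations pairwise → linear system) gives (x, y) ≈ (-135.6, -31.9).
Distances from that point to each station vs reported:
  Station 1: calculated 230.7 vs reported 285.6 → residual 54.9 km
  Station 2: calculated 115.5 vs reported 115.5 → residual 0.0 km
  Station 3: calculated 54.0 vs reported 54.0 → residual 0.0 km
  Station 4: calculated 101.9 vs reported 101.9 → residual 0.0 km
Station 2, Station 3, Station 4 are mutually consistent (residuals ≈ 0); Station 1 is off by 54.9 km.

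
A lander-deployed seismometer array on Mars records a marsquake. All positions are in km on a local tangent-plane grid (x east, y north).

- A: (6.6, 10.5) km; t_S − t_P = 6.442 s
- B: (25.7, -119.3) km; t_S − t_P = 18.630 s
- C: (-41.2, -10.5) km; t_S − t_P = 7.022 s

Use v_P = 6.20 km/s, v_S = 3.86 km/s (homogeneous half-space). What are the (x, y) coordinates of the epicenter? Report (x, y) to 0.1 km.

Distance from S−P lag: d = Δt · v_P v_S / (v_P − v_S) = Δt · (6.20·3.86)/(6.20−3.86) ≈ 10.2274·Δt.
So d_A = 65.88, d_B = 190.54, d_C = 71.82 km.
Circle about each station: (x − 6.6)² + (y − 10.5)² = 65.88²; (x − 25.7)² + (y + 119.3)² = 190.54²; (x + 41.2)² + (y + 10.5)² = 71.82².
Subtracting the A equation from the B and C equations removes the quadratic terms:
38.2 x − 259.6 y = -17226.15
-95.6 x − 42.0 y = 835.94
Solving the 2×2 system: x ≈ -35.6, y ≈ 61.1 km.

x ≈ -35.6 km, y ≈ 61.1 km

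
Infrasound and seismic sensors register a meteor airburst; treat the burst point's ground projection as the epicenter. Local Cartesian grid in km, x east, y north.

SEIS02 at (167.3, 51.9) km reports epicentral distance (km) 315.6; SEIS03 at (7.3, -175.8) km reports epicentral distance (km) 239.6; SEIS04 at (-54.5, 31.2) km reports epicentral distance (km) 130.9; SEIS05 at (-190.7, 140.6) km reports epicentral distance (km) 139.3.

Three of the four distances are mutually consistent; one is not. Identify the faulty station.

Solve using three stations at a time. Using SEIS02, SEIS03, SEIS05 (subtract circle equations pairwise → linear system) gives (x, y) ≈ (-145.4, 8.9).
Distances from that point to each station vs reported:
  SEIS02: calculated 315.6 vs reported 315.6 → residual 0.0 km
  SEIS03: calculated 239.6 vs reported 239.6 → residual 0.0 km
  SEIS04: calculated 93.6 vs reported 130.9 → residual 37.3 km
  SEIS05: calculated 139.3 vs reported 139.3 → residual 0.0 km
SEIS02, SEIS03, SEIS05 are mutually consistent (residuals ≈ 0); SEIS04 is off by 37.3 km.

SEIS04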